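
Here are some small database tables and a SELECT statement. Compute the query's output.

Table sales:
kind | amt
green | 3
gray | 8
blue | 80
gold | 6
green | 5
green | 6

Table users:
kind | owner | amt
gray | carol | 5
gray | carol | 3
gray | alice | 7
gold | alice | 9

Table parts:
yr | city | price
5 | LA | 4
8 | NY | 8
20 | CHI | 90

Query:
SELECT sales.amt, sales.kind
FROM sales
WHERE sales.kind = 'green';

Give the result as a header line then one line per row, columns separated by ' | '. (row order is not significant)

After WHERE (3 rows):
sales.kind | sales.amt
green | 3
green | 5
green | 6
After SELECT (3 rows):
sales.amt | sales.kind
3 | green
5 | green
6 | green

== RESULT ==
sales.amt | sales.kind
3 | green
5 | green
6 | green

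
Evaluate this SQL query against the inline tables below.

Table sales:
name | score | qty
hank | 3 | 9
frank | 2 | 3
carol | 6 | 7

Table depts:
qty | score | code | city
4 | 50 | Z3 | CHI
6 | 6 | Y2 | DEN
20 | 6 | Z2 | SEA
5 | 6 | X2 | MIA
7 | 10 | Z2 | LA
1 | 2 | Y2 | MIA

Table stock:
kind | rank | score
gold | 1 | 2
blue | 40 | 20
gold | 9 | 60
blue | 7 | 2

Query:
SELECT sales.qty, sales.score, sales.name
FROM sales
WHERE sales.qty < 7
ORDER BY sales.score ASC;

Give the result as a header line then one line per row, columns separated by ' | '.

== RESULT ==
sales.qty | sales.score | sales.name
3 | 2 | frank

Derivation:
After WHERE (1 rows):
sales.name | sales.score | sales.qty
frank | 2 | 3
After SELECT (1 rows):
sales.qty | sales.score | sales.name
3 | 2 | frank
After ORDER BY (1 rows):
sales.qty | sales.score | sales.name
3 | 2 | frank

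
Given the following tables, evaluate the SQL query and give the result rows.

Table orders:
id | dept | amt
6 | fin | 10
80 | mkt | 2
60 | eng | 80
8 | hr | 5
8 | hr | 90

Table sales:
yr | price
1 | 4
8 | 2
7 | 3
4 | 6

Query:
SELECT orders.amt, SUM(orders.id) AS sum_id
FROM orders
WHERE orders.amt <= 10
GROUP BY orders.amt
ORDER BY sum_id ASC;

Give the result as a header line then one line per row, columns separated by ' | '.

After WHERE (3 rows):
orders.id | orders.dept | orders.amt
6 | fin | 10
80 | mkt | 2
8 | hr | 5
After GROUP BY (3 rows):
orders.amt | sum_id
10 | 6
2 | 80
5 | 8
After ORDER BY (3 rows):
orders.amt | sum_id
10 | 6
5 | 8
2 | 80

== RESULT ==
orders.amt | sum_id
10 | 6
5 | 8
2 | 80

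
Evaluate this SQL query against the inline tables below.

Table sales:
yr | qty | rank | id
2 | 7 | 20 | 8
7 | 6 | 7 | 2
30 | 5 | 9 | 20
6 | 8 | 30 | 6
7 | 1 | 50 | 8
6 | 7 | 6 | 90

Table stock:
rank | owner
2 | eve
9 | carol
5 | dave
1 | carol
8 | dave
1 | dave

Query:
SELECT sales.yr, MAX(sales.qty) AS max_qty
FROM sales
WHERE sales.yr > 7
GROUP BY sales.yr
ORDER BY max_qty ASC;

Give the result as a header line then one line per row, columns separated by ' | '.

== RESULT ==
sales.yr | max_qty
30 | 5

Derivation:
After WHERE (1 rows):
sales.yr | sales.qty | sales.rank | sales.id
30 | 5 | 9 | 20
After GROUP BY (1 rows):
sales.yr | max_qty
30 | 5
After ORDER BY (1 rows):
sales.yr | max_qty
30 | 5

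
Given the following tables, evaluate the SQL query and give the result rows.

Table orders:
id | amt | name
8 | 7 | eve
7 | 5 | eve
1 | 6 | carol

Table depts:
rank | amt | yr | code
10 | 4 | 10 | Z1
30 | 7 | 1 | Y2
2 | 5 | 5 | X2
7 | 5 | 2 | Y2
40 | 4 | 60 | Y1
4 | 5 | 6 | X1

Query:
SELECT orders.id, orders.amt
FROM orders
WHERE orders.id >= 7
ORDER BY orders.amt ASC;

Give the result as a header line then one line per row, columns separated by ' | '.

After WHERE (2 rows):
orders.id | orders.amt | orders.name
8 | 7 | eve
7 | 5 | eve
After SELECT (2 rows):
orders.id | orders.amt
8 | 7
7 | 5
After ORDER BY (2 rows):
orders.id | orders.amt
7 | 5
8 | 7

== RESULT ==
orders.id | orders.amt
7 | 5
8 | 7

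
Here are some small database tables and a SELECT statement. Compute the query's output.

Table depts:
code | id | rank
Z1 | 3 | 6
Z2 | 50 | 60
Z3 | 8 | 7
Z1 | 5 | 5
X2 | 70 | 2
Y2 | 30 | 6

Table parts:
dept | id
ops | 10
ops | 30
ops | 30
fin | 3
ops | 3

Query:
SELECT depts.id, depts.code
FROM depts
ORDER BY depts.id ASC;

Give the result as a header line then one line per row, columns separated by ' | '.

== RESULT ==
depts.id | depts.code
3 | Z1
5 | Z1
8 | Z3
30 | Y2
50 | Z2
70 | X2

Derivation:
After SELECT (6 rows):
depts.id | depts.code
3 | Z1
50 | Z2
8 | Z3
5 | Z1
70 | X2
30 | Y2
After ORDER BY (6 rows):
depts.id | depts.code
3 | Z1
5 | Z1
8 | Z3
30 | Y2
50 | Z2
70 | X2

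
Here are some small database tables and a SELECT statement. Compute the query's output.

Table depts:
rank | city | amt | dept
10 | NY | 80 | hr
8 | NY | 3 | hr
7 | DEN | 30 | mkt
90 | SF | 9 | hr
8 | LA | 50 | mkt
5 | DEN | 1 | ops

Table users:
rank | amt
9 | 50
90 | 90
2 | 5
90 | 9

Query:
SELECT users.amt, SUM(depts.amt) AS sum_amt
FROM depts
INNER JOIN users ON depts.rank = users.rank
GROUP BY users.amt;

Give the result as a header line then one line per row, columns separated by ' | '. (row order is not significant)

== RESULT ==
users.amt | sum_amt
90 | 9
9 | 9

Derivation:
After JOIN users (2 rows):
depts.rank | depts.city | depts.amt | depts.dept | users.rank | users.amt
90 | SF | 9 | hr | 90 | 90
90 | SF | 9 | hr | 90 | 9
After GROUP BY (2 rows):
users.amt | sum_amt
90 | 9
9 | 9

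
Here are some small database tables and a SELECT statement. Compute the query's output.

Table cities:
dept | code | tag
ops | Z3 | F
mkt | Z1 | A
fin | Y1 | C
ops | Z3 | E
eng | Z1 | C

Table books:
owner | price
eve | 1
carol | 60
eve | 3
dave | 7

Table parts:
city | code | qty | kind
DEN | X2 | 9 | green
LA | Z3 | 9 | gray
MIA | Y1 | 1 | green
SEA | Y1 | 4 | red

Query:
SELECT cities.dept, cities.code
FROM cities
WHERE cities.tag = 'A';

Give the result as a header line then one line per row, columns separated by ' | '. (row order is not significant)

== RESULT ==
cities.dept | cities.code
mkt | Z1

Derivation:
After WHERE (1 rows):
cities.dept | cities.code | cities.tag
mkt | Z1 | A
After SELECT (1 rows):
cities.dept | cities.code
mkt | Z1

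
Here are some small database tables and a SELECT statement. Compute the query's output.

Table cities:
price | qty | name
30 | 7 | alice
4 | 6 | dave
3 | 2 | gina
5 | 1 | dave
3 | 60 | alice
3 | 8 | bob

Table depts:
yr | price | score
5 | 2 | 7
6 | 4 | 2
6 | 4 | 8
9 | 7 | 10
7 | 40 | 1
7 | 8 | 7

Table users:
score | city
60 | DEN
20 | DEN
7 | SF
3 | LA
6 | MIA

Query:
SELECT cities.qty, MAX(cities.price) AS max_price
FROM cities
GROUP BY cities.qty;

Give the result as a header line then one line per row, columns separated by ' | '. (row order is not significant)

After GROUP BY (6 rows):
cities.qty | max_price
7 | 30
6 | 4
2 | 3
1 | 5
60 | 3
8 | 3

== RESULT ==
cities.qty | max_price
7 | 30
6 | 4
2 | 3
1 | 5
60 | 3
8 | 3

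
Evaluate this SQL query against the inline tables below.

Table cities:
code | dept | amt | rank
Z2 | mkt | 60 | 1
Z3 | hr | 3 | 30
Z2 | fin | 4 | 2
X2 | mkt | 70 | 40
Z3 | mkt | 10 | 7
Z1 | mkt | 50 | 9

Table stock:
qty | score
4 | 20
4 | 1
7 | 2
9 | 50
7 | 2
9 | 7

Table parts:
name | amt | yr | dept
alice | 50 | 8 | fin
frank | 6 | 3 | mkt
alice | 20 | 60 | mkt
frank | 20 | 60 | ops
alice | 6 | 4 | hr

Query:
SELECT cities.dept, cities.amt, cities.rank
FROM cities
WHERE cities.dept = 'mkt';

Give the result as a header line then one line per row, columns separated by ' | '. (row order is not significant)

After WHERE (4 rows):
cities.code | cities.dept | cities.amt | cities.rank
Z2 | mkt | 60 | 1
X2 | mkt | 70 | 40
Z3 | mkt | 10 | 7
Z1 | mkt | 50 | 9
After SELECT (4 rows):
cities.dept | cities.amt | cities.rank
mkt | 60 | 1
mkt | 70 | 40
mkt | 10 | 7
mkt | 50 | 9

== RESULT ==
cities.dept | cities.amt | cities.rank
mkt | 60 | 1
mkt | 70 | 40
mkt | 10 | 7
mkt | 50 | 9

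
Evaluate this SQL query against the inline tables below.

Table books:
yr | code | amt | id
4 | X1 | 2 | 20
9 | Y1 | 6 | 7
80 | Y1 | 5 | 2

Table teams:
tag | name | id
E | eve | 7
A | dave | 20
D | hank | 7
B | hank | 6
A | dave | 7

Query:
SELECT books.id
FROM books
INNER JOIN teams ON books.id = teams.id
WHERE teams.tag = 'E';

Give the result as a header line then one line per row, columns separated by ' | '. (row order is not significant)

After JOIN teams (4 rows):
books.yr | books.code | books.amt | books.id | teams.tag | teams.name | teams.id
4 | X1 | 2 | 20 | A | dave | 20
9 | Y1 | 6 | 7 | E | eve | 7
9 | Y1 | 6 | 7 | D | hank | 7
9 | Y1 | 6 | 7 | A | dave | 7
After WHERE (1 rows):
books.yr | books.code | books.amt | books.id | teams.tag | teams.name | teams.id
9 | Y1 | 6 | 7 | E | eve | 7
After SELECT (1 rows):
books.id
7

== RESULT ==
books.id
7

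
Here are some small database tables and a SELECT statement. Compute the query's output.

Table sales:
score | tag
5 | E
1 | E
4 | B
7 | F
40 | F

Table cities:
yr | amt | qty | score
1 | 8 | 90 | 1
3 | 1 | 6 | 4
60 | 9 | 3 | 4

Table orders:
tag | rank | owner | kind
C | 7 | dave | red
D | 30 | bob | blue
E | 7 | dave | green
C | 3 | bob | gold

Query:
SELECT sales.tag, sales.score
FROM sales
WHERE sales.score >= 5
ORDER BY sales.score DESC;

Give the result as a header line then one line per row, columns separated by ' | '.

== RESULT ==
sales.tag | sales.score
F | 40
F | 7
E | 5

Derivation:
After WHERE (3 rows):
sales.score | sales.tag
5 | E
7 | F
40 | F
After SELECT (3 rows):
sales.tag | sales.score
E | 5
F | 7
F | 40
After ORDER BY (3 rows):
sales.tag | sales.score
F | 40
F | 7
E | 5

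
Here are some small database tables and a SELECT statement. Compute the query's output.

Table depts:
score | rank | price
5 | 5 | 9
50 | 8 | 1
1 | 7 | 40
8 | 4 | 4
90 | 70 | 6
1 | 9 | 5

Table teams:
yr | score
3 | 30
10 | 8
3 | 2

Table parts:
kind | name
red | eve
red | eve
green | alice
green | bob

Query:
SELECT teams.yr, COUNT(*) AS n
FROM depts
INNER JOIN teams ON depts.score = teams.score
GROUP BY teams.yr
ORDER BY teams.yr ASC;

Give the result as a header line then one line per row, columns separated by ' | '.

== RESULT ==
teams.yr | n
10 | 1

Derivation:
After JOIN teams (1 rows):
depts.score | depts.rank | depts.price | teams.yr | teams.score
8 | 4 | 4 | 10 | 8
After GROUP BY (1 rows):
teams.yr | n
10 | 1
After ORDER BY (1 rows):
teams.yr | n
10 | 1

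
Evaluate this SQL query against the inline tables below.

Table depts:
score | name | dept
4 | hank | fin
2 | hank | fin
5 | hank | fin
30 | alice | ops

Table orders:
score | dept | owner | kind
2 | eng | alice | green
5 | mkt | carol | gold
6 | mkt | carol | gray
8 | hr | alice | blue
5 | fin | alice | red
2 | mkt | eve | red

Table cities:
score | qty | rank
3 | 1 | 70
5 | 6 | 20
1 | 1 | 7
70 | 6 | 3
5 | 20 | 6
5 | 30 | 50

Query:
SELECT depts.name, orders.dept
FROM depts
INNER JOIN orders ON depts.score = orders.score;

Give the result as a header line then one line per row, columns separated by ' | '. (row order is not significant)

== RESULT ==
depts.name | orders.dept
hank | eng
hank | mkt
hank | mkt
hank | fin

Derivation:
After JOIN orders (4 rows):
depts.score | depts.name | depts.dept | orders.score | orders.dept | orders.owner | orders.kind
2 | hank | fin | 2 | eng | alice | green
2 | hank | fin | 2 | mkt | eve | red
5 | hank | fin | 5 | mkt | carol | gold
5 | hank | fin | 5 | fin | alice | red
After SELECT (4 rows):
depts.name | orders.dept
hank | eng
hank | mkt
hank | mkt
hank | fin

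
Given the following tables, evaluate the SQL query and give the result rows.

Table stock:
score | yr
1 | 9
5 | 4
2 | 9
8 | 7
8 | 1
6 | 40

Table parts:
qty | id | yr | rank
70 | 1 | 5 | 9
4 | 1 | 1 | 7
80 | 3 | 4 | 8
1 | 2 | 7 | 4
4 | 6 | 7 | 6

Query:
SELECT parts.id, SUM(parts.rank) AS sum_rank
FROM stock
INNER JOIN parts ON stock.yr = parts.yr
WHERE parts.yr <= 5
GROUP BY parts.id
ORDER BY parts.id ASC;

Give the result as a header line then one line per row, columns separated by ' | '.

== RESULT ==
parts.id | sum_rank
1 | 7
3 | 8

Derivation:
After JOIN parts (4 rows):
stock.score | stock.yr | parts.qty | parts.id | parts.yr | parts.rank
5 | 4 | 80 | 3 | 4 | 8
8 | 7 | 1 | 2 | 7 | 4
8 | 7 | 4 | 6 | 7 | 6
8 | 1 | 4 | 1 | 1 | 7
After WHERE (2 rows):
stock.score | stock.yr | parts.qty | parts.id | parts.yr | parts.rank
5 | 4 | 80 | 3 | 4 | 8
8 | 1 | 4 | 1 | 1 | 7
After GROUP BY (2 rows):
parts.id | sum_rank
3 | 8
1 | 7
After ORDER BY (2 rows):
parts.id | sum_rank
1 | 7
3 | 8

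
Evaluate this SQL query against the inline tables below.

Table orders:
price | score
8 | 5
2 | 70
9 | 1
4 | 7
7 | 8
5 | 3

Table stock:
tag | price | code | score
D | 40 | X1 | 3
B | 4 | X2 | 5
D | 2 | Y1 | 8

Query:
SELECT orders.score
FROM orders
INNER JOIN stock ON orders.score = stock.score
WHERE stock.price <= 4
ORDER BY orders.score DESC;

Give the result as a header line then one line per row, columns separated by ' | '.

After JOIN stock (3 rows):
orders.price | orders.score | stock.tag | stock.price | stock.code | stock.score
8 | 5 | B | 4 | X2 | 5
7 | 8 | D | 2 | Y1 | 8
5 | 3 | D | 40 | X1 | 3
After WHERE (2 rows):
orders.price | orders.score | stock.tag | stock.price | stock.code | stock.score
8 | 5 | B | 4 | X2 | 5
7 | 8 | D | 2 | Y1 | 8
After SELECT (2 rows):
orders.score
5
8
After ORDER BY (2 rows):
orders.score
8
5

== RESULT ==
orders.score
8
5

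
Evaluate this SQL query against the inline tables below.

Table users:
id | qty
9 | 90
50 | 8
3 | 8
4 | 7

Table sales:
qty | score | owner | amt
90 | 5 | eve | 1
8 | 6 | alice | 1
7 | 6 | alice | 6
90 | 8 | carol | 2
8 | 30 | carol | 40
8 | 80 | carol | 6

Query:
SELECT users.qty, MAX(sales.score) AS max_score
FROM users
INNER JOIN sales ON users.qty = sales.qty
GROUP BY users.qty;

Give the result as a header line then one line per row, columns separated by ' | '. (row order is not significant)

== RESULT ==
users.qty | max_score
90 | 8
8 | 80
7 | 6

Derivation:
After JOIN sales (9 rows):
users.id | users.qty | sales.qty | sales.score | sales.owner | sales.amt
9 | 90 | 90 | 5 | eve | 1
9 | 90 | 90 | 8 | carol | 2
50 | 8 | 8 | 6 | alice | 1
50 | 8 | 8 | 30 | carol | 40
50 | 8 | 8 | 80 | carol | 6
3 | 8 | 8 | 6 | alice | 1
3 | 8 | 8 | 30 | carol | 40
3 | 8 | 8 | 80 | carol | 6
4 | 7 | 7 | 6 | alice | 6
After GROUP BY (3 rows):
users.qty | max_score
90 | 8
8 | 80
7 | 6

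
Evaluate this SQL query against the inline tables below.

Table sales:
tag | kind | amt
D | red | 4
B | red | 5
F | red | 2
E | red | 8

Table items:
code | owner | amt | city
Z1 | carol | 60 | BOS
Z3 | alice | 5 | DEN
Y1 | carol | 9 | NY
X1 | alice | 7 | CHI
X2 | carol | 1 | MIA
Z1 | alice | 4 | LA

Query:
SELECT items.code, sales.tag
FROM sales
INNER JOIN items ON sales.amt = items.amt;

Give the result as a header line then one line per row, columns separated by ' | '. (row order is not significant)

After JOIN items (2 rows):
sales.tag | sales.kind | sales.amt | items.code | items.owner | items.amt | items.city
D | red | 4 | Z1 | alice | 4 | LA
B | red | 5 | Z3 | alice | 5 | DEN
After SELECT (2 rows):
items.code | sales.tag
Z1 | D
Z3 | B

== RESULT ==
items.code | sales.tag
Z1 | D
Z3 | B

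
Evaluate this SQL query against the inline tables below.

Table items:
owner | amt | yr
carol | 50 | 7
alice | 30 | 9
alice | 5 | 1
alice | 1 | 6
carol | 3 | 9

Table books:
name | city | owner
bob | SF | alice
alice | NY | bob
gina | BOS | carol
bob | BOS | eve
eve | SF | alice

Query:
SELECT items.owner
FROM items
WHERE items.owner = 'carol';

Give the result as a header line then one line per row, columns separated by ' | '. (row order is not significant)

After WHERE (2 rows):
items.owner | items.amt | items.yr
carol | 50 | 7
carol | 3 | 9
After SELECT (2 rows):
items.owner
carol
carol

== RESULT ==
items.owner
carol
carol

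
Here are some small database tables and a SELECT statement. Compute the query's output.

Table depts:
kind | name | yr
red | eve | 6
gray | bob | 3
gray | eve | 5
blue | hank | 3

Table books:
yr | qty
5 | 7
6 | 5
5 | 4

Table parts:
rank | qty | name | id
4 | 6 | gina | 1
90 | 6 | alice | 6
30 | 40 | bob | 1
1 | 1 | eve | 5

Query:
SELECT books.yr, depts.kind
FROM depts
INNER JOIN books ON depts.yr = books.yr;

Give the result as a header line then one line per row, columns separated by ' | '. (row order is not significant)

After JOIN books (3 rows):
depts.kind | depts.name | depts.yr | books.yr | books.qty
red | eve | 6 | 6 | 5
gray | eve | 5 | 5 | 7
gray | eve | 5 | 5 | 4
After SELECT (3 rows):
books.yr | depts.kind
6 | red
5 | gray
5 | gray

== RESULT ==
books.yr | depts.kind
6 | red
5 | gray
5 | gray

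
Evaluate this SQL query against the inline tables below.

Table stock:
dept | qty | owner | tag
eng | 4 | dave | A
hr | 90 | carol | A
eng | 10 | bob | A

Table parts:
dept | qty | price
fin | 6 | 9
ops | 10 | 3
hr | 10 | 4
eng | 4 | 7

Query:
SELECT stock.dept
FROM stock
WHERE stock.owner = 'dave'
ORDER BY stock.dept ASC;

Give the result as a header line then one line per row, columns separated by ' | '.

After WHERE (1 rows):
stock.dept | stock.qty | stock.owner | stock.tag
eng | 4 | dave | A
After SELECT (1 rows):
stock.dept
eng
After ORDER BY (1 rows):
stock.dept
eng

== RESULT ==
stock.dept
eng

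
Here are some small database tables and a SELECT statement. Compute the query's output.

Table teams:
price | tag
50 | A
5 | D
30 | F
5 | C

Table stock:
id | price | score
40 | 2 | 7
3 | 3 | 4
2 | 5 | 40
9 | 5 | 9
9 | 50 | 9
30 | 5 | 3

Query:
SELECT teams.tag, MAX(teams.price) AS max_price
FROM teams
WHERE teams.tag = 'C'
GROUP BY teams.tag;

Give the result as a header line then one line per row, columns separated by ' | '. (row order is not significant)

== RESULT ==
teams.tag | max_price
C | 5

Derivation:
After WHERE (1 rows):
teams.price | teams.tag
5 | C
After GROUP BY (1 rows):
teams.tag | max_price
C | 5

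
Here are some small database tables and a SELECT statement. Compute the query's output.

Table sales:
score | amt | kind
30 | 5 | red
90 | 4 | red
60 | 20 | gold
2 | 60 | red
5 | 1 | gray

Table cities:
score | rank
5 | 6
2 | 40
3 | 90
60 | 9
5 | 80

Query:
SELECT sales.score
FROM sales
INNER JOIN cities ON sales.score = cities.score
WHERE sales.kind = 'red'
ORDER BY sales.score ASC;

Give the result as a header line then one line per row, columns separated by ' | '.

== RESULT ==
sales.score
2

Derivation:
After JOIN cities (4 rows):
sales.score | sales.amt | sales.kind | cities.score | cities.rank
60 | 20 | gold | 60 | 9
2 | 60 | red | 2 | 40
5 | 1 | gray | 5 | 6
5 | 1 | gray | 5 | 80
After WHERE (1 rows):
sales.score | sales.amt | sales.kind | cities.score | cities.rank
2 | 60 | red | 2 | 40
After SELECT (1 rows):
sales.score
2
After ORDER BY (1 rows):
sales.score
2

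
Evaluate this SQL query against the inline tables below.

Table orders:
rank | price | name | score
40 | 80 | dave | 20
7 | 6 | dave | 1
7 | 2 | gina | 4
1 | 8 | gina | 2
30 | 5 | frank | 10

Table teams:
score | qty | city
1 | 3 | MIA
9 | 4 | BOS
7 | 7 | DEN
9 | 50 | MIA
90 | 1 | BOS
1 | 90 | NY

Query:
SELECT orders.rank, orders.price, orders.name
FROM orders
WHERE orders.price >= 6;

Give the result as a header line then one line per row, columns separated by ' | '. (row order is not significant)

After WHERE (3 rows):
orders.rank | orders.price | orders.name | orders.score
40 | 80 | dave | 20
7 | 6 | dave | 1
1 | 8 | gina | 2
After SELECT (3 rows):
orders.rank | orders.price | orders.name
40 | 80 | dave
7 | 6 | dave
1 | 8 | gina

== RESULT ==
orders.rank | orders.price | orders.name
40 | 80 | dave
7 | 6 | dave
1 | 8 | gina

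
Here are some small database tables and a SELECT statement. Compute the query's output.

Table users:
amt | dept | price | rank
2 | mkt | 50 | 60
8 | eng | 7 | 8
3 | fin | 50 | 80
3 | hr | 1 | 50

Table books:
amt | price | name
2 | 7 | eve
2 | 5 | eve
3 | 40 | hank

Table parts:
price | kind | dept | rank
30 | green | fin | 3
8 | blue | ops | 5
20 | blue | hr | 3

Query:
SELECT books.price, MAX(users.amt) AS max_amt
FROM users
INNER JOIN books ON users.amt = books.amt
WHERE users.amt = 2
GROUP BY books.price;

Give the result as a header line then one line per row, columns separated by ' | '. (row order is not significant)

After JOIN books (4 rows):
users.amt | users.dept | users.price | users.rank | books.amt | books.price | books.name
2 | mkt | 50 | 60 | 2 | 7 | eve
2 | mkt | 50 | 60 | 2 | 5 | eve
3 | fin | 50 | 80 | 3 | 40 | hank
3 | hr | 1 | 50 | 3 | 40 | hank
After WHERE (2 rows):
users.amt | users.dept | users.price | users.rank | books.amt | books.price | books.name
2 | mkt | 50 | 60 | 2 | 7 | eve
2 | mkt | 50 | 60 | 2 | 5 | eve
After GROUP BY (2 rows):
books.price | max_amt
7 | 2
5 | 2

== RESULT ==
books.price | max_amt
7 | 2
5 | 2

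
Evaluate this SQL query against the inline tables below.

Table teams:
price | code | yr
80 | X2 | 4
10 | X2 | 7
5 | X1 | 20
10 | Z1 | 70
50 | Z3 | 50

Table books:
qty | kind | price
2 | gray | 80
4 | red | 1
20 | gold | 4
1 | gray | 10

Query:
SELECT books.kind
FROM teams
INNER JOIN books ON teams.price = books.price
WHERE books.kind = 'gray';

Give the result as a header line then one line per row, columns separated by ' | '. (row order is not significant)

== RESULT ==
books.kind
gray
gray
gray

Derivation:
After JOIN books (3 rows):
teams.price | teams.code | teams.yr | books.qty | books.kind | books.price
80 | X2 | 4 | 2 | gray | 80
10 | X2 | 7 | 1 | gray | 10
10 | Z1 | 70 | 1 | gray | 10
After WHERE (3 rows):
teams.price | teams.code | teams.yr | books.qty | books.kind | books.price
80 | X2 | 4 | 2 | gray | 80
10 | X2 | 7 | 1 | gray | 10
10 | Z1 | 70 | 1 | gray | 10
After SELECT (3 rows):
books.kind
gray
gray
gray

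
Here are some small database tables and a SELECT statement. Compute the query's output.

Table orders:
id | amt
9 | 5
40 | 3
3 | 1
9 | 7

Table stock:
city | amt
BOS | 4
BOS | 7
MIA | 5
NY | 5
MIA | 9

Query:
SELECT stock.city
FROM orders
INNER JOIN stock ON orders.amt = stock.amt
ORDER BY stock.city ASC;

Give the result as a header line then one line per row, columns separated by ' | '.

After JOIN stock (3 rows):
orders.id | orders.amt | stock.city | stock.amt
9 | 5 | MIA | 5
9 | 5 | NY | 5
9 | 7 | BOS | 7
After SELECT (3 rows):
stock.city
MIA
NY
BOS
After ORDER BY (3 rows):
stock.city
BOS
MIA
NY

== RESULT ==
stock.city
BOS
MIA
NY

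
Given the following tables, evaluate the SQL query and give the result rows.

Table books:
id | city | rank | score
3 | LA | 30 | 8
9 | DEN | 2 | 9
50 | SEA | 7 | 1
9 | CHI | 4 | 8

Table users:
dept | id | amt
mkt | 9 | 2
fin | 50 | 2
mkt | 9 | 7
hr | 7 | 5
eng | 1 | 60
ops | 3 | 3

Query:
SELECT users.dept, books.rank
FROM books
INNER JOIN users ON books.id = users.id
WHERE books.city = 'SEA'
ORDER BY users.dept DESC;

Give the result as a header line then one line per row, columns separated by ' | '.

After JOIN users (6 rows):
books.id | books.city | books.rank | books.score | users.dept | users.id | users.amt
3 | LA | 30 | 8 | ops | 3 | 3
9 | DEN | 2 | 9 | mkt | 9 | 2
9 | DEN | 2 | 9 | mkt | 9 | 7
50 | SEA | 7 | 1 | fin | 50 | 2
9 | CHI | 4 | 8 | mkt | 9 | 2
9 | CHI | 4 | 8 | mkt | 9 | 7
After WHERE (1 rows):
books.id | books.city | books.rank | books.score | users.dept | users.id | users.amt
50 | SEA | 7 | 1 | fin | 50 | 2
After SELECT (1 rows):
users.dept | books.rank
fin | 7
After ORDER BY (1 rows):
users.dept | books.rank
fin | 7

== RESULT ==
users.dept | books.rank
fin | 7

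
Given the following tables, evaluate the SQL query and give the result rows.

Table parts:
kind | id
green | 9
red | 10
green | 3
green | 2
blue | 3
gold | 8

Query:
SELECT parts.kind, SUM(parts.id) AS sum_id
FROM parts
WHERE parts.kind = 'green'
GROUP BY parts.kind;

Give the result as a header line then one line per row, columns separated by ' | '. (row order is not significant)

After WHERE (3 rows):
parts.kind | parts.id
green | 9
green | 3
green | 2
After GROUP BY (1 rows):
parts.kind | sum_id
green | 14

== RESULT ==
parts.kind | sum_id
green | 14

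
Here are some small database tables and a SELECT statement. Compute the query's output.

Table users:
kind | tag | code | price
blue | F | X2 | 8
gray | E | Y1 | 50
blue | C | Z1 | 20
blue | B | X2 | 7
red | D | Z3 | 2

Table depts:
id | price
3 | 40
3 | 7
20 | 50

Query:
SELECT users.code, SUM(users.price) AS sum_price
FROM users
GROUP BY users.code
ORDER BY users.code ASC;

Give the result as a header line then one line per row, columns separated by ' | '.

== RESULT ==
users.code | sum_price
X2 | 15
Y1 | 50
Z1 | 20
Z3 | 2

Derivation:
After GROUP BY (4 rows):
users.code | sum_price
X2 | 15
Y1 | 50
Z1 | 20
Z3 | 2
After ORDER BY (4 rows):
users.code | sum_price
X2 | 15
Y1 | 50
Z1 | 20
Z3 | 2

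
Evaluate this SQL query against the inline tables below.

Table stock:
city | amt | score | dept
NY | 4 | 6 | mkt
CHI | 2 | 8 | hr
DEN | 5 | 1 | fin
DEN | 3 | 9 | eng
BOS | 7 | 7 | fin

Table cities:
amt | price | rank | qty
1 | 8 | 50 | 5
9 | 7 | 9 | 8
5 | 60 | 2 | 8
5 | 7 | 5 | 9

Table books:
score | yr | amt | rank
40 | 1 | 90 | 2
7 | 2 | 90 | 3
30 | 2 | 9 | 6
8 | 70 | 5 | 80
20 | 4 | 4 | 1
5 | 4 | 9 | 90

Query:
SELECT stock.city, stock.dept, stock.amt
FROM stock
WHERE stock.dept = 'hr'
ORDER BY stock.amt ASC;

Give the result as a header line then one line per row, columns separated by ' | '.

After WHERE (1 rows):
stock.city | stock.amt | stock.score | stock.dept
CHI | 2 | 8 | hr
After SELECT (1 rows):
stock.city | stock.dept | stock.amt
CHI | hr | 2
After ORDER BY (1 rows):
stock.city | stock.dept | stock.amt
CHI | hr | 2

== RESULT ==
stock.city | stock.dept | stock.amt
CHI | hr | 2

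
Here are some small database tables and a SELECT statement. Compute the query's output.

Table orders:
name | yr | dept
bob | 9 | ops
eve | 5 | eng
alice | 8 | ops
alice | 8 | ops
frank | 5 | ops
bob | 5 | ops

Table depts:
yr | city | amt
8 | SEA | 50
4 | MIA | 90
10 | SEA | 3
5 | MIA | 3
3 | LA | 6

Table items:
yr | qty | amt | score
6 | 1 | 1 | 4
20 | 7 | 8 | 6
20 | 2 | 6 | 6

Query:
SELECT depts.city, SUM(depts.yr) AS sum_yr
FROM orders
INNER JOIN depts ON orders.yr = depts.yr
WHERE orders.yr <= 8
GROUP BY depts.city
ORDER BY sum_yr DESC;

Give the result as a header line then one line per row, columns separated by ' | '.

== RESULT ==
depts.city | sum_yr
SEA | 16
MIA | 15

Derivation:
After JOIN depts (5 rows):
orders.name | orders.yr | orders.dept | depts.yr | depts.city | depts.amt
eve | 5 | eng | 5 | MIA | 3
alice | 8 | ops | 8 | SEA | 50
alice | 8 | ops | 8 | SEA | 50
frank | 5 | ops | 5 | MIA | 3
bob | 5 | ops | 5 | MIA | 3
After WHERE (5 rows):
orders.name | orders.yr | orders.dept | depts.yr | depts.city | depts.amt
eve | 5 | eng | 5 | MIA | 3
alice | 8 | ops | 8 | SEA | 50
alice | 8 | ops | 8 | SEA | 50
frank | 5 | ops | 5 | MIA | 3
bob | 5 | ops | 5 | MIA | 3
After GROUP BY (2 rows):
depts.city | sum_yr
MIA | 15
SEA | 16
After ORDER BY (2 rows):
depts.city | sum_yr
SEA | 16
MIA | 15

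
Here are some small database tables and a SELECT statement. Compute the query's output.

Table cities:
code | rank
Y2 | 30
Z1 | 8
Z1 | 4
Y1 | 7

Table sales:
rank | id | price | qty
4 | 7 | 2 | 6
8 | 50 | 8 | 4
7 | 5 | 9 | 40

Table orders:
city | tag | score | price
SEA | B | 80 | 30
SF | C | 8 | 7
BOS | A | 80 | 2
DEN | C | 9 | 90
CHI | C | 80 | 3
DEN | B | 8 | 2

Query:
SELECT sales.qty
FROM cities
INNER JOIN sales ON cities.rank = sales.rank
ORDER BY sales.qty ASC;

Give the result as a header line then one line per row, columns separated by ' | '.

After JOIN sales (3 rows):
cities.code | cities.rank | sales.rank | sales.id | sales.price | sales.qty
Z1 | 8 | 8 | 50 | 8 | 4
Z1 | 4 | 4 | 7 | 2 | 6
Y1 | 7 | 7 | 5 | 9 | 40
After SELECT (3 rows):
sales.qty
4
6
40
After ORDER BY (3 rows):
sales.qty
4
6
40

== RESULT ==
sales.qty
4
6
40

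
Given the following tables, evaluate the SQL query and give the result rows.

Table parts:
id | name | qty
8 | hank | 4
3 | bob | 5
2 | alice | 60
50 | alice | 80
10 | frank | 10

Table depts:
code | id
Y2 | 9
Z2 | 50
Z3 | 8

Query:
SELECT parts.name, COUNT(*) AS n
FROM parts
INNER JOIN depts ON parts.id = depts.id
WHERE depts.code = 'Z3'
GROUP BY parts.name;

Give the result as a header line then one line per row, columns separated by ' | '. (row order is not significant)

== RESULT ==
parts.name | n
hank | 1

Derivation:
After JOIN depts (2 rows):
parts.id | parts.name | parts.qty | depts.code | depts.id
8 | hank | 4 | Z3 | 8
50 | alice | 80 | Z2 | 50
After WHERE (1 rows):
parts.id | parts.name | parts.qty | depts.code | depts.id
8 | hank | 4 | Z3 | 8
After GROUP BY (1 rows):
parts.name | n
hank | 1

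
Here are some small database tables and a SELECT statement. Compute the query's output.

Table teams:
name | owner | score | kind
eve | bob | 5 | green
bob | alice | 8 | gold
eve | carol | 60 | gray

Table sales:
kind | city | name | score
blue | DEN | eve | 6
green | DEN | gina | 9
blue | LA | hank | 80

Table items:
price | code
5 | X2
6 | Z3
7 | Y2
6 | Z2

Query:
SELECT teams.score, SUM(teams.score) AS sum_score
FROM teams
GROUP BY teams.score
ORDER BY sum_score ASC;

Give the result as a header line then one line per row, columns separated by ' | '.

After GROUP BY (3 rows):
teams.score | sum_score
5 | 5
8 | 8
60 | 60
After ORDER BY (3 rows):
teams.score | sum_score
5 | 5
8 | 8
60 | 60

== RESULT ==
teams.score | sum_score
5 | 5
8 | 8
60 | 60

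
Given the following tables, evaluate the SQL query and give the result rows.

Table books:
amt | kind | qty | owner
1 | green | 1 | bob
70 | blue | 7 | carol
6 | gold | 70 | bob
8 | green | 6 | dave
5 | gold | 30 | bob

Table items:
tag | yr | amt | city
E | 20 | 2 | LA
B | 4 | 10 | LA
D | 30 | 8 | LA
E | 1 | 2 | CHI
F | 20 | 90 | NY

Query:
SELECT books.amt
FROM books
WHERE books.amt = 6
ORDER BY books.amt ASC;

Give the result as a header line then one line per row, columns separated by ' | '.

After WHERE (1 rows):
books.amt | books.kind | books.qty | books.owner
6 | gold | 70 | bob
After SELECT (1 rows):
books.amt
6
After ORDER BY (1 rows):
books.amt
6

== RESULT ==
books.amt
6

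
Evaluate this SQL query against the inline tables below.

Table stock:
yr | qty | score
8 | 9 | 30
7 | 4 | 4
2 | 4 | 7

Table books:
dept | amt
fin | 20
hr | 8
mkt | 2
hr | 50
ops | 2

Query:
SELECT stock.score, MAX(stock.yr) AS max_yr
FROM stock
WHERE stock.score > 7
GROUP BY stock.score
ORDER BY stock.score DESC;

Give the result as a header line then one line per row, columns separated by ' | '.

After WHERE (1 rows):
stock.yr | stock.qty | stock.score
8 | 9 | 30
After GROUP BY (1 rows):
stock.score | max_yr
30 | 8
After ORDER BY (1 rows):
stock.score | max_yr
30 | 8

== RESULT ==
stock.score | max_yr
30 | 8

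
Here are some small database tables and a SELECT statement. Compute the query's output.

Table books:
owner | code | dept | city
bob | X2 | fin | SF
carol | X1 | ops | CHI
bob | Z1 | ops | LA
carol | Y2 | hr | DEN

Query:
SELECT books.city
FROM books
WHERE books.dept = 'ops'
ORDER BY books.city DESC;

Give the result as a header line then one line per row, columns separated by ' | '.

== RESULT ==
books.city
LA
CHI

Derivation:
After WHERE (2 rows):
books.owner | books.code | books.dept | books.city
carol | X1 | ops | CHI
bob | Z1 | ops | LA
After SELECT (2 rows):
books.city
CHI
LA
After ORDER BY (2 rows):
books.city
LA
CHI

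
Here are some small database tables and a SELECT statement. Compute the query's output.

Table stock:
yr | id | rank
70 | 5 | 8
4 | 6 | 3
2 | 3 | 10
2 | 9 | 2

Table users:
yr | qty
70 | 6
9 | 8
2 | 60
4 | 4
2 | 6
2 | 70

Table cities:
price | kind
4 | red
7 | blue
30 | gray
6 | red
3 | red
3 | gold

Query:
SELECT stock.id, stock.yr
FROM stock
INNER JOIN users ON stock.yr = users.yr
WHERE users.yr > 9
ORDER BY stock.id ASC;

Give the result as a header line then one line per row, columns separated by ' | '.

== RESULT ==
stock.id | stock.yr
5 | 70

Derivation:
After JOIN users (8 rows):
stock.yr | stock.id | stock.rank | users.yr | users.qty
70 | 5 | 8 | 70 | 6
4 | 6 | 3 | 4 | 4
2 | 3 | 10 | 2 | 60
2 | 3 | 10 | 2 | 6
2 | 3 | 10 | 2 | 70
2 | 9 | 2 | 2 | 60
2 | 9 | 2 | 2 | 6
2 | 9 | 2 | 2 | 70
After WHERE (1 rows):
stock.yr | stock.id | stock.rank | users.yr | users.qty
70 | 5 | 8 | 70 | 6
After SELECT (1 rows):
stock.id | stock.yr
5 | 70
After ORDER BY (1 rows):
stock.id | stock.yr
5 | 70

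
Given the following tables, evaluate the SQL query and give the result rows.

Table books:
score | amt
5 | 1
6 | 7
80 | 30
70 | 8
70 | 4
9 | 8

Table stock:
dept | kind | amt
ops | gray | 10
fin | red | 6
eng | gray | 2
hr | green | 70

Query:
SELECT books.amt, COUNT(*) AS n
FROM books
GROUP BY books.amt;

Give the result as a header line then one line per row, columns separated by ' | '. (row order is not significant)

== RESULT ==
books.amt | n
1 | 1
7 | 1
30 | 1
8 | 2
4 | 1

Derivation:
After GROUP BY (5 rows):
books.amt | n
1 | 1
7 | 1
30 | 1
8 | 2
4 | 1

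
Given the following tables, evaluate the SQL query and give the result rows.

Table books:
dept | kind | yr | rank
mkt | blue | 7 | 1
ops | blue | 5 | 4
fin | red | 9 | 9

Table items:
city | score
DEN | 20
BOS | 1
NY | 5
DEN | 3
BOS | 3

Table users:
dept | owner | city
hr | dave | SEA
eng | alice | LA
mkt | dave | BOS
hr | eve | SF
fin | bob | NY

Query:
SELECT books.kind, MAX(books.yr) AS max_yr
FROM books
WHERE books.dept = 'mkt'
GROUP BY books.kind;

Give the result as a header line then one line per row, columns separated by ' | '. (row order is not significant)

== RESULT ==
books.kind | max_yr
blue | 7

Derivation:
After WHERE (1 rows):
books.dept | books.kind | books.yr | books.rank
mkt | blue | 7 | 1
After GROUP BY (1 rows):
books.kind | max_yr
blue | 7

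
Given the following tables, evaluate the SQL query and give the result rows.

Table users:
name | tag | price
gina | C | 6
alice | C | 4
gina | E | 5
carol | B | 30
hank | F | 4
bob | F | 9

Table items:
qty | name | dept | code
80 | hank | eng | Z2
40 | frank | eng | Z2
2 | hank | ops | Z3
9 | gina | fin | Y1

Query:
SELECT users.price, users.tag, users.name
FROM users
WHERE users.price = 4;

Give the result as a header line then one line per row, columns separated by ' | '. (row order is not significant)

== RESULT ==
users.price | users.tag | users.name
4 | C | alice
4 | F | hank

Derivation:
After WHERE (2 rows):
users.name | users.tag | users.price
alice | C | 4
hank | F | 4
After SELECT (2 rows):
users.price | users.tag | users.name
4 | C | alice
4 | F | hank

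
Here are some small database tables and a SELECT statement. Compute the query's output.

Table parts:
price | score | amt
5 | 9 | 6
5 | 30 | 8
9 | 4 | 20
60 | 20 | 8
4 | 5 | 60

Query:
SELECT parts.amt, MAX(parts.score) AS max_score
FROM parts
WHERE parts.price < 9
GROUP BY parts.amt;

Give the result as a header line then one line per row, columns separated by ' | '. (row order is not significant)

After WHERE (3 rows):
parts.price | parts.score | parts.amt
5 | 9 | 6
5 | 30 | 8
4 | 5 | 60
After GROUP BY (3 rows):
parts.amt | max_score
6 | 9
8 | 30
60 | 5

== RESULT ==
parts.amt | max_score
6 | 9
8 | 30
60 | 5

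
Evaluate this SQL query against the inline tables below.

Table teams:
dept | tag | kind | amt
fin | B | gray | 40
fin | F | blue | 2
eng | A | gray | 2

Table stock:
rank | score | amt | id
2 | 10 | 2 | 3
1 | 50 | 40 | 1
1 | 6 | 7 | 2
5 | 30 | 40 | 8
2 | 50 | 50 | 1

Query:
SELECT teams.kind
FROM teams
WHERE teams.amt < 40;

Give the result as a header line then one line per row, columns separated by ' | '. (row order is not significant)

== RESULT ==
teams.kind
blue
gray

Derivation:
After WHERE (2 rows):
teams.dept | teams.tag | teams.kind | teams.amt
fin | F | blue | 2
eng | A | gray | 2
After SELECT (2 rows):
teams.kind
blue
gray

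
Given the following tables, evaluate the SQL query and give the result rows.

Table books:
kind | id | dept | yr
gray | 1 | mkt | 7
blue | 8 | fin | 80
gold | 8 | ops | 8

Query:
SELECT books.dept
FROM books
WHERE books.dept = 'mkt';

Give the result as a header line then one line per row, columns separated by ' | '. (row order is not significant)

After WHERE (1 rows):
books.kind | books.id | books.dept | books.yr
gray | 1 | mkt | 7
After SELECT (1 rows):
books.dept
mkt

== RESULT ==
books.dept
mkt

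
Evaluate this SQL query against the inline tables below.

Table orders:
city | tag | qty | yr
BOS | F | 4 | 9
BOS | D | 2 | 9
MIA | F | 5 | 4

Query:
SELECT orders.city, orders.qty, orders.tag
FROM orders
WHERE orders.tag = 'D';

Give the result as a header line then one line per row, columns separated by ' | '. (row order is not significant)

After WHERE (1 rows):
orders.city | orders.tag | orders.qty | orders.yr
BOS | D | 2 | 9
After SELECT (1 rows):
orders.city | orders.qty | orders.tag
BOS | 2 | D

== RESULT ==
orders.city | orders.qty | orders.tag
BOS | 2 | D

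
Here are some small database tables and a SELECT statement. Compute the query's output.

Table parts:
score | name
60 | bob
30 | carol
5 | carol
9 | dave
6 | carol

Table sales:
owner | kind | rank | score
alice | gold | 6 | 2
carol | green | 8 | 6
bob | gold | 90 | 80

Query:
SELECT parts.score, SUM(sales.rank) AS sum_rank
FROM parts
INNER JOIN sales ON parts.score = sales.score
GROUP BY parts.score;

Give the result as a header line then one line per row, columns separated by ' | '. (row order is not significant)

After JOIN sales (1 rows):
parts.score | parts.name | sales.owner | sales.kind | sales.rank | sales.score
6 | carol | carol | green | 8 | 6
After GROUP BY (1 rows):
parts.score | sum_rank
6 | 8

== RESULT ==
parts.score | sum_rank
6 | 8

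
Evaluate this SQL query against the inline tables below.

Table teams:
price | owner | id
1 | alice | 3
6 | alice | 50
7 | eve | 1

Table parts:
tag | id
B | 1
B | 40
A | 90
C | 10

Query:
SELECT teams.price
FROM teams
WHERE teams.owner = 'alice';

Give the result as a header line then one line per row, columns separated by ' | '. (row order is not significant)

== RESULT ==
teams.price
1
6

Derivation:
After WHERE (2 rows):
teams.price | teams.owner | teams.id
1 | alice | 3
6 | alice | 50
After SELECT (2 rows):
teams.price
1
6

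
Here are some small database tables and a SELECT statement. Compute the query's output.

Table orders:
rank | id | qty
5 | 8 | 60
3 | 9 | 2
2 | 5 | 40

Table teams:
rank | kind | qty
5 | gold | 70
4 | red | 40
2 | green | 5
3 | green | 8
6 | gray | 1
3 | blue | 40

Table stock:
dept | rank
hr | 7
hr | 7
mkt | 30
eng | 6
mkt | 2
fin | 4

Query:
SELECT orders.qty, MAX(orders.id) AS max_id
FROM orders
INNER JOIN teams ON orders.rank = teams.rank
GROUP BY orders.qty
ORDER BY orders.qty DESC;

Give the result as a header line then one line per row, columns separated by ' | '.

== RESULT ==
orders.qty | max_id
60 | 8
40 | 5
2 | 9

Derivation:
After JOIN teams (4 rows):
orders.rank | orders.id | orders.qty | teams.rank | teams.kind | teams.qty
5 | 8 | 60 | 5 | gold | 70
3 | 9 | 2 | 3 | green | 8
3 | 9 | 2 | 3 | blue | 40
2 | 5 | 40 | 2 | green | 5
After GROUP BY (3 rows):
orders.qty | max_id
60 | 8
2 | 9
40 | 5
After ORDER BY (3 rows):
orders.qty | max_id
60 | 8
40 | 5
2 | 9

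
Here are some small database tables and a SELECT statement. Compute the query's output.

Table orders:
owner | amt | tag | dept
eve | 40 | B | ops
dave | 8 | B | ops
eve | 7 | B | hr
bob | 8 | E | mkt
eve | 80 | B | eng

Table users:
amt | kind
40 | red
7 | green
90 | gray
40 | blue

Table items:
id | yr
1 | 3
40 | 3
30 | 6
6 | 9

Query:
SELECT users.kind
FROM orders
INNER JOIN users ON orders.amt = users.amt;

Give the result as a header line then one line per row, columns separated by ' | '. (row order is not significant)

After JOIN users (3 rows):
orders.owner | orders.amt | orders.tag | orders.dept | users.amt | users.kind
eve | 40 | B | ops | 40 | red
eve | 40 | B | ops | 40 | blue
eve | 7 | B | hr | 7 | green
After SELECT (3 rows):
users.kind
red
blue
green

== RESULT ==
users.kind
red
blue
green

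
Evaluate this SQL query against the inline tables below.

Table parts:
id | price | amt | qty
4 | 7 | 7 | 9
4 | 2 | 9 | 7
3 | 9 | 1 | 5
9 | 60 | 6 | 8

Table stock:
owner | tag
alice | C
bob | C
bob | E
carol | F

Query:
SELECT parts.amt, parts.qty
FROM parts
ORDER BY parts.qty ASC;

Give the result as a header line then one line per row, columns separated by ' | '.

After SELECT (4 rows):
parts.amt | parts.qty
7 | 9
9 | 7
1 | 5
6 | 8
After ORDER BY (4 rows):
parts.amt | parts.qty
1 | 5
9 | 7
6 | 8
7 | 9

== RESULT ==
parts.amt | parts.qty
1 | 5
9 | 7
6 | 8
7 | 9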